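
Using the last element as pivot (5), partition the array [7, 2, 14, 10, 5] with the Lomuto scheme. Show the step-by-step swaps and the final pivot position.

Lomuto partition with pivot = 5:

Initial array: [7, 2, 14, 10, 5]

arr[0]=7 > 5: no swap
arr[1]=2 <= 5: swap with position 0, array becomes [2, 7, 14, 10, 5]
arr[2]=14 > 5: no swap
arr[3]=10 > 5: no swap

Place pivot at position 1: [2, 5, 14, 10, 7]
Pivot position: 1

After partitioning with pivot 5, the array becomes [2, 5, 14, 10, 7]. The pivot is placed at index 1. All elements to the left of the pivot are <= 5, and all elements to the right are > 5.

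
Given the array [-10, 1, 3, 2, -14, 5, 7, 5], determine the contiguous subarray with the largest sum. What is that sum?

Using Kadane's algorithm on [-10, 1, 3, 2, -14, 5, 7, 5]:

Scanning through the array:
Position 1 (value 1): max_ending_here = 1, max_so_far = 1
Position 2 (value 3): max_ending_here = 4, max_so_far = 4
Position 3 (value 2): max_ending_here = 6, max_so_far = 6
Position 4 (value -14): max_ending_here = -8, max_so_far = 6
Position 5 (value 5): max_ending_here = 5, max_so_far = 6
Position 6 (value 7): max_ending_here = 12, max_so_far = 12
Position 7 (value 5): max_ending_here = 17, max_so_far = 17

Maximum subarray: [5, 7, 5]
Maximum sum: 17

The maximum subarray is [5, 7, 5] with sum 17. This subarray runs from index 5 to index 7.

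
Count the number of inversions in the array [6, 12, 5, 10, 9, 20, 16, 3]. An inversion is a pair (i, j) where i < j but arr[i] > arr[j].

Finding inversions in [6, 12, 5, 10, 9, 20, 16, 3]:

(0, 2): arr[0]=6 > arr[2]=5
(0, 7): arr[0]=6 > arr[7]=3
(1, 2): arr[1]=12 > arr[2]=5
(1, 3): arr[1]=12 > arr[3]=10
(1, 4): arr[1]=12 > arr[4]=9
(1, 7): arr[1]=12 > arr[7]=3
(2, 7): arr[2]=5 > arr[7]=3
(3, 4): arr[3]=10 > arr[4]=9
(3, 7): arr[3]=10 > arr[7]=3
(4, 7): arr[4]=9 > arr[7]=3
(5, 6): arr[5]=20 > arr[6]=16
(5, 7): arr[5]=20 > arr[7]=3
(6, 7): arr[6]=16 > arr[7]=3

Total inversions: 13

The array has 13 inversion(s): (0,2), (0,7), (1,2), (1,3), (1,4), (1,7), (2,7), (3,4), (3,7), (4,7), (5,6), (5,7), (6,7). Each pair (i,j) satisfies i < j and arr[i] > arr[j].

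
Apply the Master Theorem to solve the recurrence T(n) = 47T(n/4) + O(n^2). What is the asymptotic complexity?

Master Theorem for T(n) = 47T(n/4) + O(n^2):

a = 47, b = 4, c = 2
log_b(a) = log_4(47) = 2.7773

Case 1: c = 2 < log_4(47) = 2.7773
T(n) = O(n^(log_4 47))

For T(n) = 47T(n/4) + O(n^2): log_4(47) = 2.7773. This is Case 1 of the Master Theorem (c < log_b(a), work dominated by leaves), giving O(n^(log_4 47)).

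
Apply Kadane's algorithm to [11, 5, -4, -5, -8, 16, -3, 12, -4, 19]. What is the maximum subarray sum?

Using Kadane's algorithm on [11, 5, -4, -5, -8, 16, -3, 12, -4, 19]:

Scanning through the array:
Position 1 (value 5): max_ending_here = 16, max_so_far = 16
Position 2 (value -4): max_ending_here = 12, max_so_far = 16
Position 3 (value -5): max_ending_here = 7, max_so_far = 16
Position 4 (value -8): max_ending_here = -1, max_so_far = 16
Position 5 (value 16): max_ending_here = 16, max_so_far = 16
Position 6 (value -3): max_ending_here = 13, max_so_far = 16
Position 7 (value 12): max_ending_here = 25, max_so_far = 25
Position 8 (value -4): max_ending_here = 21, max_so_far = 25
Position 9 (value 19): max_ending_here = 40, max_so_far = 40

Maximum subarray: [16, -3, 12, -4, 19]
Maximum sum: 40

The maximum subarray is [16, -3, 12, -4, 19] with sum 40. This subarray runs from index 5 to index 9.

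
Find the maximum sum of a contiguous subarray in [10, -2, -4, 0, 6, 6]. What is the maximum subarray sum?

Using Kadane's algorithm on [10, -2, -4, 0, 6, 6]:

Scanning through the array:
Position 1 (value -2): max_ending_here = 8, max_so_far = 10
Position 2 (value -4): max_ending_here = 4, max_so_far = 10
Position 3 (value 0): max_ending_here = 4, max_so_far = 10
Position 4 (value 6): max_ending_here = 10, max_so_far = 10
Position 5 (value 6): max_ending_here = 16, max_so_far = 16

Maximum subarray: [10, -2, -4, 0, 6, 6]
Maximum sum: 16

The maximum subarray is [10, -2, -4, 0, 6, 6] with sum 16. This subarray runs from index 0 to index 5.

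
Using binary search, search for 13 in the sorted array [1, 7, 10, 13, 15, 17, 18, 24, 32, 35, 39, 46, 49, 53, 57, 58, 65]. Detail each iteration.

Binary search for 13 in [1, 7, 10, 13, 15, 17, 18, 24, 32, 35, 39, 46, 49, 53, 57, 58, 65]:

lo=0, hi=16, mid=8, arr[mid]=32 -> 32 > 13, search left half
lo=0, hi=7, mid=3, arr[mid]=13 -> Found target at index 3!

Binary search finds 13 at index 3 after 2 comparisons. The search repeatedly halves the search space by comparing with the middle element.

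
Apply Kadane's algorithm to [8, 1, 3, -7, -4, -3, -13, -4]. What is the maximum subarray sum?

Using Kadane's algorithm on [8, 1, 3, -7, -4, -3, -13, -4]:

Scanning through the array:
Position 1 (value 1): max_ending_here = 9, max_so_far = 9
Position 2 (value 3): max_ending_here = 12, max_so_far = 12
Position 3 (value -7): max_ending_here = 5, max_so_far = 12
Position 4 (value -4): max_ending_here = 1, max_so_far = 12
Position 5 (value -3): max_ending_here = -2, max_so_far = 12
Position 6 (value -13): max_ending_here = -13, max_so_far = 12
Position 7 (value -4): max_ending_here = -4, max_so_far = 12

Maximum subarray: [8, 1, 3]
Maximum sum: 12

The maximum subarray is [8, 1, 3] with sum 12. This subarray runs from index 0 to index 2.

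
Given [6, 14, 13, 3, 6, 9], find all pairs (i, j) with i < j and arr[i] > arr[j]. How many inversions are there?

Finding inversions in [6, 14, 13, 3, 6, 9]:

(0, 3): arr[0]=6 > arr[3]=3
(1, 2): arr[1]=14 > arr[2]=13
(1, 3): arr[1]=14 > arr[3]=3
(1, 4): arr[1]=14 > arr[4]=6
(1, 5): arr[1]=14 > arr[5]=9
(2, 3): arr[2]=13 > arr[3]=3
(2, 4): arr[2]=13 > arr[4]=6
(2, 5): arr[2]=13 > arr[5]=9

Total inversions: 8

The array has 8 inversion(s): (0,3), (1,2), (1,3), (1,4), (1,5), (2,3), (2,4), (2,5). Each pair (i,j) satisfies i < j and arr[i] > arr[j].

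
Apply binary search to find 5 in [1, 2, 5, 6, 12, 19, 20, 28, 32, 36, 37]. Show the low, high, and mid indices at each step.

Binary search for 5 in [1, 2, 5, 6, 12, 19, 20, 28, 32, 36, 37]:

lo=0, hi=10, mid=5, arr[mid]=19 -> 19 > 5, search left half
lo=0, hi=4, mid=2, arr[mid]=5 -> Found target at index 2!

Binary search finds 5 at index 2 after 2 comparisons. The search repeatedly halves the search space by comparing with the middle element.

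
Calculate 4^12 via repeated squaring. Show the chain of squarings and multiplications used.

Computing 4^12 by squaring (build up from 4^1; each line after the first costs one multiplication):

4^1 = 4
4^2 = (4^1)^2 = 4^2 = 16
4^3 = 4 * 4^2 = 4 * 16 = 64
4^6 = (4^3)^2 = 64^2 = 4096
4^12 = (4^6)^2 = 4096^2 = 16777216

Result: 16777216
Multiplications needed: 4 (4 lines after 4^1)

4^12 = 16777216. Using exponentiation by squaring, this requires 4 multiplications. The key idea: if the exponent is even, square the half-power; if odd, multiply by the base once.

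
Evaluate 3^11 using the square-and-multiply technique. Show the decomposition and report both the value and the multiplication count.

Computing 3^11 by squaring (build up from 3^1; each line after the first costs one multiplication):

3^1 = 3
3^2 = (3^1)^2 = 3^2 = 9
3^4 = (3^2)^2 = 9^2 = 81
3^5 = 3 * 3^4 = 3 * 81 = 243
3^10 = (3^5)^2 = 243^2 = 59049
3^11 = 3 * 3^10 = 3 * 59049 = 177147

Result: 177147
Multiplications needed: 5 (5 lines after 3^1)

3^11 = 177147. Using exponentiation by squaring, this requires 5 multiplications. The key idea: if the exponent is even, square the half-power; if odd, multiply by the base once.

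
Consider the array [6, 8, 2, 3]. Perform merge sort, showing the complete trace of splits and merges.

Merge sort trace:

Split: [6, 8, 2, 3] -> [6, 8] and [2, 3]
  Split: [6, 8] -> [6] and [8]
  Merge: [6] + [8] -> [6, 8]
  Split: [2, 3] -> [2] and [3]
  Merge: [2] + [3] -> [2, 3]
Merge: [6, 8] + [2, 3] -> [2, 3, 6, 8]

Final sorted array: [2, 3, 6, 8]

The merge sort proceeds by recursively splitting the array and merging sorted halves.
After all merges, the sorted array is [2, 3, 6, 8].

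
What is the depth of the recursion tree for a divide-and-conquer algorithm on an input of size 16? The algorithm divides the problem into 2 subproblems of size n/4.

For divide and conquer with division factor 4:

Problem sizes at each level:
Level 0: 16
Level 1: 4
Level 2: 1

The root is level 0 and the size-1 base case is level 2 (the tree spans levels 0 through 2, i.e. 3 levels counting the root), so the depth is the number of divisions: log_4(16) = 2

The recursion tree depth is log_4(16) = 2. At each level, the problem size is divided by 4, so it takes 2 divisions to reduce to a base case of size 1. The algorithm makes 2 recursive calls at each level.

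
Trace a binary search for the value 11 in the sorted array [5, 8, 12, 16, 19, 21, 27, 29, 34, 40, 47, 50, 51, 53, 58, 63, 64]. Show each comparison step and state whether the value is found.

Binary search for 11 in [5, 8, 12, 16, 19, 21, 27, 29, 34, 40, 47, 50, 51, 53, 58, 63, 64]:

lo=0, hi=16, mid=8, arr[mid]=34 -> 34 > 11, search left half
lo=0, hi=7, mid=3, arr[mid]=16 -> 16 > 11, search left half
lo=0, hi=2, mid=1, arr[mid]=8 -> 8 < 11, search right half
lo=2, hi=2, mid=2, arr[mid]=12 -> 12 > 11, search left half
lo=2 > hi=1, target 11 not found

Binary search determines that 11 is not in the array after 4 comparisons. The search space was exhausted without finding the target.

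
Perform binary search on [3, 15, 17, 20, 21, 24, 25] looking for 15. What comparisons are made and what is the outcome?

Binary search for 15 in [3, 15, 17, 20, 21, 24, 25]:

lo=0, hi=6, mid=3, arr[mid]=20 -> 20 > 15, search left half
lo=0, hi=2, mid=1, arr[mid]=15 -> Found target at index 1!

Binary search finds 15 at index 1 after 2 comparisons. The search repeatedly halves the search space by comparing with the middle element.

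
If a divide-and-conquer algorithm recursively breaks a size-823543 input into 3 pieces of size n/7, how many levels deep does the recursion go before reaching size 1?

For divide and conquer with division factor 7:

Problem sizes at each level:
Level 0: 823543
Level 1: 117649
Level 2: 16807
Level 3: 2401
Level 4: 343
Level 5: 49
Level 6: 7
Level 7: 1

The root is level 0 and the size-1 base case is level 7 (the tree spans levels 0 through 7, i.e. 8 levels counting the root), so the depth is the number of divisions: log_7(823543) = 7

The recursion tree depth is log_7(823543) = 7. At each level, the problem size is divided by 7, so it takes 7 divisions to reduce to a base case of size 1. The algorithm makes 3 recursive calls at each level.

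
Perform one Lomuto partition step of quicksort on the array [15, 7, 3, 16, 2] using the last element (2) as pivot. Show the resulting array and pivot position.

Lomuto partition with pivot = 2:

Initial array: [15, 7, 3, 16, 2]

arr[0]=15 > 2: no swap
arr[1]=7 > 2: no swap
arr[2]=3 > 2: no swap
arr[3]=16 > 2: no swap

Place pivot at position 0: [2, 7, 3, 16, 15]
Pivot position: 0

After partitioning with pivot 2, the array becomes [2, 7, 3, 16, 15]. The pivot is placed at index 0. All elements to the left of the pivot are <= 2, and all elements to the right are > 2.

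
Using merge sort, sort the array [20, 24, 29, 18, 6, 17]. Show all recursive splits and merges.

Merge sort trace:

Split: [20, 24, 29, 18, 6, 17] -> [20, 24, 29] and [18, 6, 17]
  Split: [20, 24, 29] -> [20] and [24, 29]
    Split: [24, 29] -> [24] and [29]
    Merge: [24] + [29] -> [24, 29]
  Merge: [20] + [24, 29] -> [20, 24, 29]
  Split: [18, 6, 17] -> [18] and [6, 17]
    Split: [6, 17] -> [6] and [17]
    Merge: [6] + [17] -> [6, 17]
  Merge: [18] + [6, 17] -> [6, 17, 18]
Merge: [20, 24, 29] + [6, 17, 18] -> [6, 17, 18, 20, 24, 29]

Final sorted array: [6, 17, 18, 20, 24, 29]

The merge sort proceeds by recursively splitting the array and merging sorted halves.
After all merges, the sorted array is [6, 17, 18, 20, 24, 29].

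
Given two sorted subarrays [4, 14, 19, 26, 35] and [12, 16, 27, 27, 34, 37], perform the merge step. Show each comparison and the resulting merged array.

Merging process:

Compare 4 vs 12: take 4 from left. Merged: [4]
Compare 14 vs 12: take 12 from right. Merged: [4, 12]
Compare 14 vs 16: take 14 from left. Merged: [4, 12, 14]
Compare 19 vs 16: take 16 from right. Merged: [4, 12, 14, 16]
Compare 19 vs 27: take 19 from left. Merged: [4, 12, 14, 16, 19]
Compare 26 vs 27: take 26 from left. Merged: [4, 12, 14, 16, 19, 26]
Compare 35 vs 27: take 27 from right. Merged: [4, 12, 14, 16, 19, 26, 27]
Compare 35 vs 27: take 27 from right. Merged: [4, 12, 14, 16, 19, 26, 27, 27]
Compare 35 vs 34: take 34 from right. Merged: [4, 12, 14, 16, 19, 26, 27, 27, 34]
Compare 35 vs 37: take 35 from left. Merged: [4, 12, 14, 16, 19, 26, 27, 27, 34, 35]
Append remaining from right: [37]. Merged: [4, 12, 14, 16, 19, 26, 27, 27, 34, 35, 37]

Final merged array: [4, 12, 14, 16, 19, 26, 27, 27, 34, 35, 37]
Total comparisons: 10

The merged array is [4, 12, 14, 16, 19, 26, 27, 27, 34, 35, 37], requiring 10 comparisons. The merge step runs in O(n) time where n is the total number of elements.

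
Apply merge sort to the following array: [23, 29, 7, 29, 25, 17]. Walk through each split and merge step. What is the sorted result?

Merge sort trace:

Split: [23, 29, 7, 29, 25, 17] -> [23, 29, 7] and [29, 25, 17]
  Split: [23, 29, 7] -> [23] and [29, 7]
    Split: [29, 7] -> [29] and [7]
    Merge: [29] + [7] -> [7, 29]
  Merge: [23] + [7, 29] -> [7, 23, 29]
  Split: [29, 25, 17] -> [29] and [25, 17]
    Split: [25, 17] -> [25] and [17]
    Merge: [25] + [17] -> [17, 25]
  Merge: [29] + [17, 25] -> [17, 25, 29]
Merge: [7, 23, 29] + [17, 25, 29] -> [7, 17, 23, 25, 29, 29]

Final sorted array: [7, 17, 23, 25, 29, 29]

The merge sort proceeds by recursively splitting the array and merging sorted halves.
After all merges, the sorted array is [7, 17, 23, 25, 29, 29].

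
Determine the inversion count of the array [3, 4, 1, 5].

Finding inversions in [3, 4, 1, 5]:

(0, 2): arr[0]=3 > arr[2]=1
(1, 2): arr[1]=4 > arr[2]=1

Total inversions: 2

The array has 2 inversion(s): (0,2), (1,2). Each pair (i,j) satisfies i < j and arr[i] > arr[j].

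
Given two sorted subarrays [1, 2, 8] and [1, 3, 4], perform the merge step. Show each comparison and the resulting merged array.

Merging process:

Compare 1 vs 1: take 1 from left. Merged: [1]
Compare 2 vs 1: take 1 from right. Merged: [1, 1]
Compare 2 vs 3: take 2 from left. Merged: [1, 1, 2]
Compare 8 vs 3: take 3 from right. Merged: [1, 1, 2, 3]
Compare 8 vs 4: take 4 from right. Merged: [1, 1, 2, 3, 4]
Append remaining from left: [8]. Merged: [1, 1, 2, 3, 4, 8]

Final merged array: [1, 1, 2, 3, 4, 8]
Total comparisons: 5

The merged array is [1, 1, 2, 3, 4, 8], requiring 5 comparisons. The merge step runs in O(n) time where n is the total number of elements.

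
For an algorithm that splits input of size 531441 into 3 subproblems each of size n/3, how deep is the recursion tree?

For divide and conquer with division factor 3:

Problem sizes at each level:
Level 0: 531441
Level 1: 177147
Level 2: 59049
Level 3: 19683
Level 4: 6561
Level 5: 2187
Level 6: 729
Level 7: 243
Level 8: 81
Level 9: 27
Level 10: 9
Level 11: 3
Level 12: 1

The root is level 0 and the size-1 base case is level 12 (the tree spans levels 0 through 12, i.e. 13 levels counting the root), so the depth is the number of divisions: log_3(531441) = 12

The recursion tree depth is log_3(531441) = 12. At each level, the problem size is divided by 3, so it takes 12 divisions to reduce to a base case of size 1. The algorithm makes 3 recursive calls at each level.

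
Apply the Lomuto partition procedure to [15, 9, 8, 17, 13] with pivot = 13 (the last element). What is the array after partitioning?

Lomuto partition with pivot = 13:

Initial array: [15, 9, 8, 17, 13]

arr[0]=15 > 13: no swap
arr[1]=9 <= 13: swap with position 0, array becomes [9, 15, 8, 17, 13]
arr[2]=8 <= 13: swap with position 1, array becomes [9, 8, 15, 17, 13]
arr[3]=17 > 13: no swap

Place pivot at position 2: [9, 8, 13, 17, 15]
Pivot position: 2

After partitioning with pivot 13, the array becomes [9, 8, 13, 17, 15]. The pivot is placed at index 2. All elements to the left of the pivot are <= 13, and all elements to the right are > 13.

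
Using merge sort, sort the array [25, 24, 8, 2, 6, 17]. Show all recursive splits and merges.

Merge sort trace:

Split: [25, 24, 8, 2, 6, 17] -> [25, 24, 8] and [2, 6, 17]
  Split: [25, 24, 8] -> [25] and [24, 8]
    Split: [24, 8] -> [24] and [8]
    Merge: [24] + [8] -> [8, 24]
  Merge: [25] + [8, 24] -> [8, 24, 25]
  Split: [2, 6, 17] -> [2] and [6, 17]
    Split: [6, 17] -> [6] and [17]
    Merge: [6] + [17] -> [6, 17]
  Merge: [2] + [6, 17] -> [2, 6, 17]
Merge: [8, 24, 25] + [2, 6, 17] -> [2, 6, 8, 17, 24, 25]

Final sorted array: [2, 6, 8, 17, 24, 25]

The merge sort proceeds by recursively splitting the array and merging sorted halves.
After all merges, the sorted array is [2, 6, 8, 17, 24, 25].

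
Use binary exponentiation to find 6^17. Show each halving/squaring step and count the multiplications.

Computing 6^17 by squaring (build up from 6^1; each line after the first costs one multiplication):

6^1 = 6
6^2 = (6^1)^2 = 6^2 = 36
6^4 = (6^2)^2 = 36^2 = 1296
6^8 = (6^4)^2 = 1296^2 = 1679616
6^16 = (6^8)^2 = 1679616^2 = 2821109907456
6^17 = 6 * 6^16 = 6 * 2821109907456 = 16926659444736

Result: 16926659444736
Multiplications needed: 5 (5 lines after 6^1)

6^17 = 16926659444736. Using exponentiation by squaring, this requires 5 multiplications. The key idea: if the exponent is even, square the half-power; if odd, multiply by the base once.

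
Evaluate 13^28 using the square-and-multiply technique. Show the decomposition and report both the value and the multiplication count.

Computing 13^28 by squaring (build up from 13^1; each line after the first costs one multiplication):

13^1 = 13
13^2 = (13^1)^2 = 13^2 = 169
13^3 = 13 * 13^2 = 13 * 169 = 2197
13^6 = (13^3)^2 = 2197^2 = 4826809
13^7 = 13 * 13^6 = 13 * 4826809 = 62748517
13^14 = (13^7)^2 = 62748517^2 = 3937376385699289
13^28 = (13^14)^2 = 3937376385699289^2 = 15502932802662396215269535105521

Result: 15502932802662396215269535105521
Multiplications needed: 6 (6 lines after 13^1)

13^28 = 15502932802662396215269535105521. Using exponentiation by squaring, this requires 6 multiplications. The key idea: if the exponent is even, square the half-power; if odd, multiply by the base once.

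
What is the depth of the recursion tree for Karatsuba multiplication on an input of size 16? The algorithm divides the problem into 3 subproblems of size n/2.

For divide and conquer with division factor 2:

Problem sizes at each level:
Level 0: 16
Level 1: 8
Level 2: 4
Level 3: 2
Level 4: 1

The root is level 0 and the size-1 base case is level 4 (the tree spans levels 0 through 4, i.e. 5 levels counting the root), so the depth is the number of divisions: log_2(16) = 4

The recursion tree depth is log_2(16) = 4. At each level, the problem size is divided by 2, so it takes 4 divisions to reduce to a base case of size 1. The algorithm makes 3 recursive calls at each level.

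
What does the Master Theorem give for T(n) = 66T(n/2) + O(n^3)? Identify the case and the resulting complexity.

Master Theorem for T(n) = 66T(n/2) + O(n^3):

a = 66, b = 2, c = 3
log_b(a) = log_2(66) = 6.0444

Case 1: c = 3 < log_2(66) = 6.0444
T(n) = O(n^(log_2 66))

For T(n) = 66T(n/2) + O(n^3): log_2(66) = 6.0444. This is Case 1 of the Master Theorem (c < log_b(a), work dominated by leaves), giving O(n^(log_2 66)).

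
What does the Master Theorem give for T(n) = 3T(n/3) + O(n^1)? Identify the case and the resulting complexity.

Master Theorem for T(n) = 3T(n/3) + O(n^1):

a = 3, b = 3, c = 1
log_b(a) = log_3(3) = 1.0000

Case 2: c = 1 = log_3(3) = 1.0000
T(n) = O(n^1 log n) = O(n log n)

For T(n) = 3T(n/3) + O(n^1): log_3(3) = 1.0000. This is Case 2 of the Master Theorem (c = log_b(a), equal work at all levels), giving O(n log n).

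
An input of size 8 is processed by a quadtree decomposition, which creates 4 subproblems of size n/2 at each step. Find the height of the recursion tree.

For divide and conquer with division factor 2:

Problem sizes at each level:
Level 0: 8
Level 1: 4
Level 2: 2
Level 3: 1

The root is level 0 and the size-1 base case is level 3 (the tree spans levels 0 through 3, i.e. 4 levels counting the root), so the depth is the number of divisions: log_2(8) = 3

The recursion tree depth is log_2(8) = 3. At each level, the problem size is divided by 2, so it takes 3 divisions to reduce to a base case of size 1. The algorithm makes 4 recursive calls at each level.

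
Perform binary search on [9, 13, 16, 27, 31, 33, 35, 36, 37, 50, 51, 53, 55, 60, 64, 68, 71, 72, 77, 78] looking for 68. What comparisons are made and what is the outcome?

Binary search for 68 in [9, 13, 16, 27, 31, 33, 35, 36, 37, 50, 51, 53, 55, 60, 64, 68, 71, 72, 77, 78]:

lo=0, hi=19, mid=9, arr[mid]=50 -> 50 < 68, search right half
lo=10, hi=19, mid=14, arr[mid]=64 -> 64 < 68, search right half
lo=15, hi=19, mid=17, arr[mid]=72 -> 72 > 68, search left half
lo=15, hi=16, mid=15, arr[mid]=68 -> Found target at index 15!

Binary search finds 68 at index 15 after 4 comparisons. The search repeatedly halves the search space by comparing with the middle element.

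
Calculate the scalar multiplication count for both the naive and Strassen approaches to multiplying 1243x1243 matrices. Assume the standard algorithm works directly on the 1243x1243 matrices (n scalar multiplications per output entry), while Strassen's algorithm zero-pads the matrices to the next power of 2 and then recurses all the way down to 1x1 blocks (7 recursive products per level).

Matrix multiplication for 1243x1243 matrices:

Strassen's algorithm requires power-of-2 dimensions. Pad 1243x1243 to 2048x2048 (next power of 2).

Standard algorithm: 1243^3 = 1920495907 multiplications
Strassen's algorithm: 7^(log2(2048)) = 7^11 = 1977326743 multiplications
Difference: 1920495907 - 1977326743 = -56830836 (Strassen uses MORE here due to padding overhead — for small or just-over-power-of-2 n, padding can outweigh the per-level savings)

Standard: 1920495907 multiplications (1243^3). Strassen: 1977326743 multiplications (7^11, after padding to 2048x2048). Strassen reduces 8 recursive multiplications to 7 at each level.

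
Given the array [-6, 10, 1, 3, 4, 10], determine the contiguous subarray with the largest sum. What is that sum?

Using Kadane's algorithm on [-6, 10, 1, 3, 4, 10]:

Scanning through the array:
Position 1 (value 10): max_ending_here = 10, max_so_far = 10
Position 2 (value 1): max_ending_here = 11, max_so_far = 11
Position 3 (value 3): max_ending_here = 14, max_so_far = 14
Position 4 (value 4): max_ending_here = 18, max_so_far = 18
Position 5 (value 10): max_ending_here = 28, max_so_far = 28

Maximum subarray: [10, 1, 3, 4, 10]
Maximum sum: 28

The maximum subarray is [10, 1, 3, 4, 10] with sum 28. This subarray runs from index 1 to index 5.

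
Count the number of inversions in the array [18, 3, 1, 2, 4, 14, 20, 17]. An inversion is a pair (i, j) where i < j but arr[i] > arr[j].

Finding inversions in [18, 3, 1, 2, 4, 14, 20, 17]:

(0, 1): arr[0]=18 > arr[1]=3
(0, 2): arr[0]=18 > arr[2]=1
(0, 3): arr[0]=18 > arr[3]=2
(0, 4): arr[0]=18 > arr[4]=4
(0, 5): arr[0]=18 > arr[5]=14
(0, 7): arr[0]=18 > arr[7]=17
(1, 2): arr[1]=3 > arr[2]=1
(1, 3): arr[1]=3 > arr[3]=2
(6, 7): arr[6]=20 > arr[7]=17

Total inversions: 9

The array has 9 inversion(s): (0,1), (0,2), (0,3), (0,4), (0,5), (0,7), (1,2), (1,3), (6,7). Each pair (i,j) satisfies i < j and arr[i] > arr[j].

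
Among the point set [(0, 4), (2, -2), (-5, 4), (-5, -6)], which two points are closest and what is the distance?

Computing all pairwise distances among 4 points:

d((0, 4), (2, -2)) = 6.3246
d((0, 4), (-5, 4)) = 5.0 <-- minimum
d((0, 4), (-5, -6)) = 11.1803
d((2, -2), (-5, 4)) = 9.2195
d((2, -2), (-5, -6)) = 8.0623
d((-5, 4), (-5, -6)) = 10.0

Closest pair: (0, 4) and (-5, 4) with distance 5.0

The closest pair is (0, 4) and (-5, 4) with Euclidean distance 5.0. For 4 points, brute-force pairwise comparison is shown above. For large n, the divide-and-conquer algorithm (sort by x, recurse on halves, check the dividing strip) achieves O(n log n).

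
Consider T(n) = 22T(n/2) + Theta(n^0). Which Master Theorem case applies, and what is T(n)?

Master Theorem for T(n) = 22T(n/2) + O(n^0):

a = 22, b = 2, c = 0
log_b(a) = log_2(22) = 4.4594

Case 1: c = 0 < log_2(22) = 4.4594
T(n) = O(n^(log_2 22))

For T(n) = 22T(n/2) + O(n^0): log_2(22) = 4.4594. This is Case 1 of the Master Theorem (c < log_b(a), work dominated by leaves), giving O(n^(log_2 22)).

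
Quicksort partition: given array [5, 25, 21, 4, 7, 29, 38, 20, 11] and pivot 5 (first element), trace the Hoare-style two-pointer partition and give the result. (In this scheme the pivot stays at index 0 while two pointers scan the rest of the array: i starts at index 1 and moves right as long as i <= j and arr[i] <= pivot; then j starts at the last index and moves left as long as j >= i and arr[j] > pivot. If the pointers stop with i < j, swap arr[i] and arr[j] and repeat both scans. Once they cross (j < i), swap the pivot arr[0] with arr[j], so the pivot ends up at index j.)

Hoare-style two-pointer partition with pivot = 5:

Initial array: [5, 25, 21, 4, 7, 29, 38, 20, 11]

Pointers start at i = 1, j = 8.
i stops at index 1 (arr[1]=25 > 5), j stops at index 3 (arr[3]=4 <= 5): swap arr[1] and arr[3], array becomes [5, 4, 21, 25, 7, 29, 38, 20, 11]
i ends at 2, j ends at 1: the pointers have crossed (j < i), so scanning stops.

Swap pivot arr[0] with arr[1] to place pivot at position 1: [4, 5, 21, 25, 7, 29, 38, 20, 11]
Pivot position: 1

After partitioning with pivot 5, the array becomes [4, 5, 21, 25, 7, 29, 38, 20, 11]. The pivot is placed at index 1. All elements to the left of the pivot are <= 5, and all elements to the right are > 5.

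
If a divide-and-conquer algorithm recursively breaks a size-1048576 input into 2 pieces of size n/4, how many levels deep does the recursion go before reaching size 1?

For divide and conquer with division factor 4:

Problem sizes at each level:
Level 0: 1048576
Level 1: 262144
Level 2: 65536
Level 3: 16384
Level 4: 4096
Level 5: 1024
Level 6: 256
Level 7: 64
Level 8: 16
Level 9: 4
Level 10: 1

The root is level 0 and the size-1 base case is level 10 (the tree spans levels 0 through 10, i.e. 11 levels counting the root), so the depth is the number of divisions: log_4(1048576) = 10

The recursion tree depth is log_4(1048576) = 10. At each level, the problem size is divided by 4, so it takes 10 divisions to reduce to a base case of size 1. The algorithm makes 2 recursive calls at each level.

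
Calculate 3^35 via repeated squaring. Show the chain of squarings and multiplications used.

Computing 3^35 by squaring (build up from 3^1; each line after the first costs one multiplication):

3^1 = 3
3^2 = (3^1)^2 = 3^2 = 9
3^4 = (3^2)^2 = 9^2 = 81
3^8 = (3^4)^2 = 81^2 = 6561
3^16 = (3^8)^2 = 6561^2 = 43046721
3^17 = 3 * 3^16 = 3 * 43046721 = 129140163
3^34 = (3^17)^2 = 129140163^2 = 16677181699666569
3^35 = 3 * 3^34 = 3 * 16677181699666569 = 50031545098999707

Result: 50031545098999707
Multiplications needed: 7 (7 lines after 3^1)

3^35 = 50031545098999707. Using exponentiation by squaring, this requires 7 multiplications. The key idea: if the exponent is even, square the half-power; if odd, multiply by the base once.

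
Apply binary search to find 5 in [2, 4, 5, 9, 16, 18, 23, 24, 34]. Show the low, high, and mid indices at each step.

Binary search for 5 in [2, 4, 5, 9, 16, 18, 23, 24, 34]:

lo=0, hi=8, mid=4, arr[mid]=16 -> 16 > 5, search left half
lo=0, hi=3, mid=1, arr[mid]=4 -> 4 < 5, search right half
lo=2, hi=3, mid=2, arr[mid]=5 -> Found target at index 2!

Binary search finds 5 at index 2 after 3 comparisons. The search repeatedly halves the search space by comparing with the middle element.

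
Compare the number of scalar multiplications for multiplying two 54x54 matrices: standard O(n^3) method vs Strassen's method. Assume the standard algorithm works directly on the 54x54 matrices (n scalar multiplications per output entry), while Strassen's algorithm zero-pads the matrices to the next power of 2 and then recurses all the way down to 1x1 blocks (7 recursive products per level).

Matrix multiplication for 54x54 matrices:

Strassen's algorithm requires power-of-2 dimensions. Pad 54x54 to 64x64 (next power of 2).

Standard algorithm: 54^3 = 157464 multiplications
Strassen's algorithm: 7^(log2(64)) = 7^6 = 117649 multiplications
Savings: 157464 - 117649 = 39815 multiplications

Standard: 157464 multiplications (54^3). Strassen: 117649 multiplications (7^6, after padding to 64x64). Strassen reduces 8 recursive multiplications to 7 at each level.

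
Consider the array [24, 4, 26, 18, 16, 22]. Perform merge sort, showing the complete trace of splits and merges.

Merge sort trace:

Split: [24, 4, 26, 18, 16, 22] -> [24, 4, 26] and [18, 16, 22]
  Split: [24, 4, 26] -> [24] and [4, 26]
    Split: [4, 26] -> [4] and [26]
    Merge: [4] + [26] -> [4, 26]
  Merge: [24] + [4, 26] -> [4, 24, 26]
  Split: [18, 16, 22] -> [18] and [16, 22]
    Split: [16, 22] -> [16] and [22]
    Merge: [16] + [22] -> [16, 22]
  Merge: [18] + [16, 22] -> [16, 18, 22]
Merge: [4, 24, 26] + [16, 18, 22] -> [4, 16, 18, 22, 24, 26]

Final sorted array: [4, 16, 18, 22, 24, 26]

The merge sort proceeds by recursively splitting the array and merging sorted halves.
After all merges, the sorted array is [4, 16, 18, 22, 24, 26].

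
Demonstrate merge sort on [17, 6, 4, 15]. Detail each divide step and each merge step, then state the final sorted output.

Merge sort trace:

Split: [17, 6, 4, 15] -> [17, 6] and [4, 15]
  Split: [17, 6] -> [17] and [6]
  Merge: [17] + [6] -> [6, 17]
  Split: [4, 15] -> [4] and [15]
  Merge: [4] + [15] -> [4, 15]
Merge: [6, 17] + [4, 15] -> [4, 6, 15, 17]

Final sorted array: [4, 6, 15, 17]

The merge sort proceeds by recursively splitting the array and merging sorted halves.
After all merges, the sorted array is [4, 6, 15, 17].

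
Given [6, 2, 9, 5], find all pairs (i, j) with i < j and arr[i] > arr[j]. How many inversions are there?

Finding inversions in [6, 2, 9, 5]:

(0, 1): arr[0]=6 > arr[1]=2
(0, 3): arr[0]=6 > arr[3]=5
(2, 3): arr[2]=9 > arr[3]=5

Total inversions: 3

The array has 3 inversion(s): (0,1), (0,3), (2,3). Each pair (i,j) satisfies i < j and arr[i] > arr[j].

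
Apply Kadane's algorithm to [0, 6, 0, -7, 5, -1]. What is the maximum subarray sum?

Using Kadane's algorithm on [0, 6, 0, -7, 5, -1]:

Scanning through the array:
Position 1 (value 6): max_ending_here = 6, max_so_far = 6
Position 2 (value 0): max_ending_here = 6, max_so_far = 6
Position 3 (value -7): max_ending_here = -1, max_so_far = 6
Position 4 (value 5): max_ending_here = 5, max_so_far = 6
Position 5 (value -1): max_ending_here = 4, max_so_far = 6

Maximum subarray: [0, 6]
Maximum sum: 6

The maximum subarray is [0, 6] with sum 6. This subarray runs from index 0 to index 1.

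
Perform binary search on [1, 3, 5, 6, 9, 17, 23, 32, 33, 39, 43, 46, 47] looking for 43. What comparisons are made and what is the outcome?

Binary search for 43 in [1, 3, 5, 6, 9, 17, 23, 32, 33, 39, 43, 46, 47]:

lo=0, hi=12, mid=6, arr[mid]=23 -> 23 < 43, search right half
lo=7, hi=12, mid=9, arr[mid]=39 -> 39 < 43, search right half
lo=10, hi=12, mid=11, arr[mid]=46 -> 46 > 43, search left half
lo=10, hi=10, mid=10, arr[mid]=43 -> Found target at index 10!

Binary search finds 43 at index 10 after 4 comparisons. The search repeatedly halves the search space by comparing with the middle element.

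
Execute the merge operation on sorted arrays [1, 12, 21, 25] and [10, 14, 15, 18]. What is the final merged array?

Merging process:

Compare 1 vs 10: take 1 from left. Merged: [1]
Compare 12 vs 10: take 10 from right. Merged: [1, 10]
Compare 12 vs 14: take 12 from left. Merged: [1, 10, 12]
Compare 21 vs 14: take 14 from right. Merged: [1, 10, 12, 14]
Compare 21 vs 15: take 15 from right. Merged: [1, 10, 12, 14, 15]
Compare 21 vs 18: take 18 from right. Merged: [1, 10, 12, 14, 15, 18]
Append remaining from left: [21, 25]. Merged: [1, 10, 12, 14, 15, 18, 21, 25]

Final merged array: [1, 10, 12, 14, 15, 18, 21, 25]
Total comparisons: 6

The merged array is [1, 10, 12, 14, 15, 18, 21, 25], requiring 6 comparisons. The merge step runs in O(n) time where n is the total number of elements.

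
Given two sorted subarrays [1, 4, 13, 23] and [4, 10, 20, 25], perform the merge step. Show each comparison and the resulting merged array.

Merging process:

Compare 1 vs 4: take 1 from left. Merged: [1]
Compare 4 vs 4: take 4 from left. Merged: [1, 4]
Compare 13 vs 4: take 4 from right. Merged: [1, 4, 4]
Compare 13 vs 10: take 10 from right. Merged: [1, 4, 4, 10]
Compare 13 vs 20: take 13 from left. Merged: [1, 4, 4, 10, 13]
Compare 23 vs 20: take 20 from right. Merged: [1, 4, 4, 10, 13, 20]
Compare 23 vs 25: take 23 from left. Merged: [1, 4, 4, 10, 13, 20, 23]
Append remaining from right: [25]. Merged: [1, 4, 4, 10, 13, 20, 23, 25]

Final merged array: [1, 4, 4, 10, 13, 20, 23, 25]
Total comparisons: 7

The merged array is [1, 4, 4, 10, 13, 20, 23, 25], requiring 7 comparisons. The merge step runs in O(n) time where n is the total number of elements.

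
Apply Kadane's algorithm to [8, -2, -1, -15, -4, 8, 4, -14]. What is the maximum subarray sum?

Using Kadane's algorithm on [8, -2, -1, -15, -4, 8, 4, -14]:

Scanning through the array:
Position 1 (value -2): max_ending_here = 6, max_so_far = 8
Position 2 (value -1): max_ending_here = 5, max_so_far = 8
Position 3 (value -15): max_ending_here = -10, max_so_far = 8
Position 4 (value -4): max_ending_here = -4, max_so_far = 8
Position 5 (value 8): max_ending_here = 8, max_so_far = 8
Position 6 (value 4): max_ending_here = 12, max_so_far = 12
Position 7 (value -14): max_ending_here = -2, max_so_far = 12

Maximum subarray: [8, 4]
Maximum sum: 12

The maximum subarray is [8, 4] with sum 12. This subarray runs from index 5 to index 6.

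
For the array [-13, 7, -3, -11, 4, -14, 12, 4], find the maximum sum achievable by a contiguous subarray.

Using Kadane's algorithm on [-13, 7, -3, -11, 4, -14, 12, 4]:

Scanning through the array:
Position 1 (value 7): max_ending_here = 7, max_so_far = 7
Position 2 (value -3): max_ending_here = 4, max_so_far = 7
Position 3 (value -11): max_ending_here = -7, max_so_far = 7
Position 4 (value 4): max_ending_here = 4, max_so_far = 7
Position 5 (value -14): max_ending_here = -10, max_so_far = 7
Position 6 (value 12): max_ending_here = 12, max_so_far = 12
Position 7 (value 4): max_ending_here = 16, max_so_far = 16

Maximum subarray: [12, 4]
Maximum sum: 16

The maximum subarray is [12, 4] with sum 16. This subarray runs from index 6 to index 7.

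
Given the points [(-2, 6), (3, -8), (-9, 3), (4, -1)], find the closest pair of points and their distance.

Computing all pairwise distances among 4 points:

d((-2, 6), (3, -8)) = 14.8661
d((-2, 6), (-9, 3)) = 7.6158
d((-2, 6), (4, -1)) = 9.2195
d((3, -8), (-9, 3)) = 16.2788
d((3, -8), (4, -1)) = 7.0711 <-- minimum
d((-9, 3), (4, -1)) = 13.6015

Closest pair: (3, -8) and (4, -1) with distance 7.0711

The closest pair is (3, -8) and (4, -1) with Euclidean distance 7.0711. For 4 points, brute-force pairwise comparison is shown above. For large n, the divide-and-conquer algorithm (sort by x, recurse on halves, check the dividing strip) achieves O(n log n).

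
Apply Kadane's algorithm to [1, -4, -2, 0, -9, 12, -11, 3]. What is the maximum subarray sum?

Using Kadane's algorithm on [1, -4, -2, 0, -9, 12, -11, 3]:

Scanning through the array:
Position 1 (value -4): max_ending_here = -3, max_so_far = 1
Position 2 (value -2): max_ending_here = -2, max_so_far = 1
Position 3 (value 0): max_ending_here = 0, max_so_far = 1
Position 4 (value -9): max_ending_here = -9, max_so_far = 1
Position 5 (value 12): max_ending_here = 12, max_so_far = 12
Position 6 (value -11): max_ending_here = 1, max_so_far = 12
Position 7 (value 3): max_ending_here = 4, max_so_far = 12

Maximum subarray: [12]
Maximum sum: 12

The maximum subarray is [12] with sum 12. This subarray runs from index 5 to index 5.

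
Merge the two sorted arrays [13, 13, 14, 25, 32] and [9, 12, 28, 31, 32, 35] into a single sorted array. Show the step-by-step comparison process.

Merging process:

Compare 13 vs 9: take 9 from right. Merged: [9]
Compare 13 vs 12: take 12 from right. Merged: [9, 12]
Compare 13 vs 28: take 13 from left. Merged: [9, 12, 13]
Compare 13 vs 28: take 13 from left. Merged: [9, 12, 13, 13]
Compare 14 vs 28: take 14 from left. Merged: [9, 12, 13, 13, 14]
Compare 25 vs 28: take 25 from left. Merged: [9, 12, 13, 13, 14, 25]
Compare 32 vs 28: take 28 from right. Merged: [9, 12, 13, 13, 14, 25, 28]
Compare 32 vs 31: take 31 from right. Merged: [9, 12, 13, 13, 14, 25, 28, 31]
Compare 32 vs 32: take 32 from left. Merged: [9, 12, 13, 13, 14, 25, 28, 31, 32]
Append remaining from right: [32, 35]. Merged: [9, 12, 13, 13, 14, 25, 28, 31, 32, 32, 35]

Final merged array: [9, 12, 13, 13, 14, 25, 28, 31, 32, 32, 35]
Total comparisons: 9

The merged array is [9, 12, 13, 13, 14, 25, 28, 31, 32, 32, 35], requiring 9 comparisons. The merge step runs in O(n) time where n is the total number of elements.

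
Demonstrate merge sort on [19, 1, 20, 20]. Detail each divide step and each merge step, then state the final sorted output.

Merge sort trace:

Split: [19, 1, 20, 20] -> [19, 1] and [20, 20]
  Split: [19, 1] -> [19] and [1]
  Merge: [19] + [1] -> [1, 19]
  Split: [20, 20] -> [20] and [20]
  Merge: [20] + [20] -> [20, 20]
Merge: [1, 19] + [20, 20] -> [1, 19, 20, 20]

Final sorted array: [1, 19, 20, 20]

The merge sort proceeds by recursively splitting the array and merging sorted halves.
After all merges, the sorted array is [1, 19, 20, 20].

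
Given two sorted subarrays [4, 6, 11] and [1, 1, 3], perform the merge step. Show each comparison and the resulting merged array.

Merging process:

Compare 4 vs 1: take 1 from right. Merged: [1]
Compare 4 vs 1: take 1 from right. Merged: [1, 1]
Compare 4 vs 3: take 3 from right. Merged: [1, 1, 3]
Append remaining from left: [4, 6, 11]. Merged: [1, 1, 3, 4, 6, 11]

Final merged array: [1, 1, 3, 4, 6, 11]
Total comparisons: 3

The merged array is [1, 1, 3, 4, 6, 11], requiring 3 comparisons. The merge step runs in O(n) time where n is the total number of elements.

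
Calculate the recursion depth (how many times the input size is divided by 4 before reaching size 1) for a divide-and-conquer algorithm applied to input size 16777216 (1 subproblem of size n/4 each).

For divide and conquer with division factor 4:

Problem sizes at each level:
Level 0: 16777216
Level 1: 4194304
Level 2: 1048576
Level 3: 262144
Level 4: 65536
Level 5: 16384
Level 6: 4096
Level 7: 1024
Level 8: 256
Level 9: 64
Level 10: 16
Level 11: 4
Level 12: 1

The root is level 0 and the size-1 base case is level 12 (the tree spans levels 0 through 12, i.e. 13 levels counting the root), so the depth is the number of divisions: log_4(16777216) = 12

The recursion tree depth is log_4(16777216) = 12. At each level, the problem size is divided by 4, so it takes 12 divisions to reduce to a base case of size 1. The algorithm makes 1 recursive call at each level.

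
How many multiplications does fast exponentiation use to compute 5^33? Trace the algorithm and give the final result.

Computing 5^33 by squaring (build up from 5^1; each line after the first costs one multiplication):

5^1 = 5
5^2 = (5^1)^2 = 5^2 = 25
5^4 = (5^2)^2 = 25^2 = 625
5^8 = (5^4)^2 = 625^2 = 390625
5^16 = (5^8)^2 = 390625^2 = 152587890625
5^32 = (5^16)^2 = 152587890625^2 = 23283064365386962890625
5^33 = 5 * 5^32 = 5 * 23283064365386962890625 = 116415321826934814453125

Result: 116415321826934814453125
Multiplications needed: 6 (6 lines after 5^1)

5^33 = 116415321826934814453125. Using exponentiation by squaring, this requires 6 multiplications. The key idea: if the exponent is even, square the half-power; if odd, multiply by the base once.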